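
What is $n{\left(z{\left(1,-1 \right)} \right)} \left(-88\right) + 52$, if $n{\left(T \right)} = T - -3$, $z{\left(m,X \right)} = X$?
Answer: $-124$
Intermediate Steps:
$n{\left(T \right)} = 3 + T$ ($n{\left(T \right)} = T + 3 = 3 + T$)
$n{\left(z{\left(1,-1 \right)} \right)} \left(-88\right) + 52 = \left(3 - 1\right) \left(-88\right) + 52 = 2 \left(-88\right) + 52 = -176 + 52 = -124$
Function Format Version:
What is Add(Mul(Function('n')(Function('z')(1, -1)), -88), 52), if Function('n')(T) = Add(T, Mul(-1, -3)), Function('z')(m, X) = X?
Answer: -124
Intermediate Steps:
Function('n')(T) = Add(3, T) (Function('n')(T) = Add(T, 3) = Add(3, T))
Add(Mul(Function('n')(Function('z')(1, -1)), -88), 52) = Add(Mul(Add(3, -1), -88), 52) = Add(Mul(2, -88), 52) = Add(-176, 52) = -124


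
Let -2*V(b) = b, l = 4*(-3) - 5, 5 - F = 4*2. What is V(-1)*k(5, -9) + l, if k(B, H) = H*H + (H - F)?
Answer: 41/2 ≈ 20.500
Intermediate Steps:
F = -3 (F = 5 - 4*2 = 5 - 1*8 = 5 - 8 = -3)
l = -17 (l = -12 - 5 = -17)
V(b) = -b/2
k(B, H) = 3 + H + H**2 (k(B, H) = H*H + (H - 1*(-3)) = H**2 + (H + 3) = H**2 + (3 + H) = 3 + H + H**2)
V(-1)*k(5, -9) + l = (-1/2*(-1))*(3 - 9 + (-9)**2) - 17 = (3 - 9 + 81)/2 - 17 = (1/2)*75 - 17 = 75/2 - 17 = 41/2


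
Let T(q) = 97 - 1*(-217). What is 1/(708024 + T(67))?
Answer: 1/708338 ≈ 1.4118e-6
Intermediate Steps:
T(q) = 314 (T(q) = 97 + 217 = 314)
1/(708024 + T(67)) = 1/(708024 + 314) = 1/708338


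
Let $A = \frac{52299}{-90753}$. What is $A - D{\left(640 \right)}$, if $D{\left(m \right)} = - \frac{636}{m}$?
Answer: $\frac{155433}{372320} \approx 0.41747$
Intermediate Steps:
$A = - \frac{1341}{2327}$ ($A = 52299 \left(- \frac{1}{90753}\right) = - \frac{1341}{2327} \approx -0.57628$)
$A - D{\left(640 \right)} = - \frac{1341}{2327} - - \frac{636}{640} = - \frac{1341}{2327} - \left(-636\right) \frac{1}{640} = - \frac{1341}{2327} - - \frac{159}{160} = - \frac{1341}{2327} + \frac{159}{160} = \frac{155433}{372320}$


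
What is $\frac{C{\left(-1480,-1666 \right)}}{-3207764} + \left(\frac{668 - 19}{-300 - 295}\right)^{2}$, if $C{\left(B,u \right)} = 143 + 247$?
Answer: $\frac{5676366953}{4771548950} \approx 1.1896$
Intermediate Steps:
$C{\left(B,u \right)} = 390$
$\frac{C{\left(-1480,-1666 \right)}}{-3207764} + \left(\frac{668 - 19}{-300 - 295}\right)^{2} = \frac{390}{-3207764} + \left(\frac{668 - 19}{-300 - 295}\right)^{2} = 390 \left(- \frac{1}{3207764}\right) + \left(\frac{649}{-595}\right)^{2} = - \frac{195}{1603882} + \left(649 \left(- \frac{1}{595}\right)\right)^{2} = - \frac{195}{1603882} + \left(- \frac{649}{595}\right)^{2} = - \frac{195}{1603882} + \frac{421201}{354025} = \frac{5676366953}{4771548950}$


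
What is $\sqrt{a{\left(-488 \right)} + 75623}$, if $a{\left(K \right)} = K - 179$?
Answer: $2 \sqrt{18739} \approx 273.78$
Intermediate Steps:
$a{\left(K \right)} = -179 + K$ ($a{\left(K \right)} = K - 179 = -179 + K$)
$\sqrt{a{\left(-488 \right)} + 75623} = \sqrt{\left(-179 - 488\right) + 75623} = \sqrt{-667 + 75623} = \sqrt{74956} = 2 \sqrt{18739}$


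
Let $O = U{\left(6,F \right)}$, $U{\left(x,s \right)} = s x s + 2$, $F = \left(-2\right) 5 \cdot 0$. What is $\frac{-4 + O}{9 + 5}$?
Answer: $- \frac{1}{7} \approx -0.14286$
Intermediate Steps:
$F = 0$ ($F = \left(-10\right) 0 = 0$)
$U{\left(x,s \right)} = 2 + x s^{2}$ ($U{\left(x,s \right)} = x s^{2} + 2 = 2 + x s^{2}$)
$O = 2$ ($O = 2 + 6 \cdot 0^{2} = 2 + 6 \cdot 0 = 2 + 0 = 2$)
$\frac{-4 + O}{9 + 5} = \frac{-4 + 2}{9 + 5} = \frac{1}{14} \left(-2\right) = - \frac{1}{7}$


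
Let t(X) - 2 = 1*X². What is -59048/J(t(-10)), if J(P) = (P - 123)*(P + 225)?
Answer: 59048/6867 ≈ 8.5988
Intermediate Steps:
t(X) = 2 + X² (t(X) = 2 + 1*X² = 2 + X²)
J(P) = (-123 + P)*(225 + P)
-59048/J(t(-10)) = -59048/(-27675 + (2 + (-10)²)² + 102*(2 + (-10)²)) = -59048/(-27675 + (2 + 100)² + 102*(2 + 100)) = -59048/(-27675 + 102² + 102*102) = -59048/(-27675 + 10404 + 10404) = -59048/(-6867) = -59048*(-1/6867) = 59048/6867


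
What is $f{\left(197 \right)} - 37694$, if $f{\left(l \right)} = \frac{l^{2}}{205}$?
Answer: $- \frac{7688461}{205} \approx -37505.0$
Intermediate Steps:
$f{\left(l \right)} = \frac{l^{2}}{205}$ ($f{\left(l \right)} = l^{2} \cdot \frac{1}{205} = \frac{l^{2}}{205}$)
$f{\left(197 \right)} - 37694 = \frac{197^{2}}{205} - 37694 = \frac{1}{205} \cdot 38809 - 37694 = \frac{38809}{205} - 37694 = - \frac{7688461}{205}$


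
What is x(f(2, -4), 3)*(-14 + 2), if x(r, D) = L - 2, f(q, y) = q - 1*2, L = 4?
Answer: -24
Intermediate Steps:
f(q, y) = -2 + q (f(q, y) = q - 2 = -2 + q)
x(r, D) = 2 (x(r, D) = 4 - 2 = 2)
x(f(2, -4), 3)*(-14 + 2) = 2*(-14 + 2) = 2*(-12) = -24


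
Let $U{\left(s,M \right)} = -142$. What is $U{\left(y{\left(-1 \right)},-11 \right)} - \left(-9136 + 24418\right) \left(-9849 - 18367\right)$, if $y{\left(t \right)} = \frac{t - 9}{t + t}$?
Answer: $431196770$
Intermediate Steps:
$y{\left(t \right)} = \frac{-9 + t}{2 t}$
$U{\left(y{\left(-1 \right)},-11 \right)} - \left(-9136 + 24418\right) \left(-9849 - 18367\right) = -142 - \left(-9136 + 24418\right) \left(-9849 - 18367\right) = -142 - 15282 \left(-28216\right) = -142 - -431196912 = -142 + 431196912 = 431196770$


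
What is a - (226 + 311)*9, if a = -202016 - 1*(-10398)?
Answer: -196451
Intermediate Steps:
a = -191618 (a = -202016 + 10398 = -191618)
a - (226 + 311)*9 = -191618 - (226 + 311)*9 = -191618 - 537*9 = -191618 - 1*4833 = -191618 - 4833 = -196451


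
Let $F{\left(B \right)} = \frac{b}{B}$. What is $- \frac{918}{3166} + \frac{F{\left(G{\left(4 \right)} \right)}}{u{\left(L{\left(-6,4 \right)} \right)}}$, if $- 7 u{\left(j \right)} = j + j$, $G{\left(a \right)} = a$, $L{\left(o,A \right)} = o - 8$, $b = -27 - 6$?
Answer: $- \frac{59583}{25328} \approx -2.3525$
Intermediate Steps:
$b = -33$
$L{\left(o,A \right)} = -8 + o$
$F{\left(B \right)} = - \frac{33}{B}$
$u{\left(j \right)} = - \frac{2 j}{7}$ ($u{\left(j \right)} = - \frac{j + j}{7} = - \frac{2 j}{7}$)
$- \frac{918}{3166} + \frac{F{\left(G{\left(4 \right)} \right)}}{u{\left(L{\left(-6,4 \right)} \right)}} = - \frac{918}{3166} + \frac{\left(-33\right) \frac{1}{4}}{\left(- \frac{2}{7}\right) \left(-8 - 6\right)} = \left(-918\right) \frac{1}{3166} + \frac{\left(-33\right) \frac{1}{4}}{\left(- \frac{2}{7}\right) \left(-14\right)} = - \frac{459}{1583} - \frac{33}{4 \cdot 4} = - \frac{459}{1583} - \frac{33}{16} = - \frac{59583}{25328}$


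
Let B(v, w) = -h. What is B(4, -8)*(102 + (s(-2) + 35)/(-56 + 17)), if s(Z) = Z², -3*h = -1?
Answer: -101/3 ≈ -33.667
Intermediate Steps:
h = ⅓ (h = -⅓*(-1) = ⅓ ≈ 0.33333)
B(v, w) = -⅓ (B(v, w) = -1*⅓ = -⅓)
B(4, -8)*(102 + (s(-2) + 35)/(-56 + 17)) = -(102 + ((-2)² + 35)/(-56 + 17))/3 = -(102 + (4 + 35)/(-39))/3 = -(102 + 39*(-1/39))/3 = -(102 - 1)/3 = -⅓*101 = -101/3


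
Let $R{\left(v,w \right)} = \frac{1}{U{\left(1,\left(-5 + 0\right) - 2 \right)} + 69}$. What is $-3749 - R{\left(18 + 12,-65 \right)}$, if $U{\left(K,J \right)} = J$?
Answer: $- \frac{232439}{62} \approx -3749.0$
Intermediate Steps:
$R{\left(v,w \right)} = \frac{1}{62}$ ($R{\left(v,w \right)} = \frac{1}{\left(\left(-5 + 0\right) - 2\right) + 69} = \frac{1}{\left(-5 - 2\right) + 69} = \frac{1}{-7 + 69} = \frac{1}{62}$)
$-3749 - R{\left(18 + 12,-65 \right)} = -3749 - \frac{1}{62} = - \frac{232439}{62}$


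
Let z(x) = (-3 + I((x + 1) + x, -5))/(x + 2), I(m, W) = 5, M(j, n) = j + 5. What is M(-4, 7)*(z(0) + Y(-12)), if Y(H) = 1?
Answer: 2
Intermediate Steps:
M(j, n) = 5 + j
z(x) = 2/(2 + x) (z(x) = (-3 + 5)/(x + 2) = 2/(2 + x))
M(-4, 7)*(z(0) + Y(-12)) = (5 - 4)*(2/(2 + 0) + 1) = 1*(2/2 + 1) = 1*(2*(½) + 1) = 1*(1 + 1) = 1*2 = 2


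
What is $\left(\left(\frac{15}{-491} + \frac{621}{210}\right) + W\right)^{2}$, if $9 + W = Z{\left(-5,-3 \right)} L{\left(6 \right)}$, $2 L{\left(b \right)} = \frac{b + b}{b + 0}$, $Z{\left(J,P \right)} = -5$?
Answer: $\frac{144851031649}{1181296900} \approx 122.62$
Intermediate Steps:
$L{\left(b \right)} = 1$ ($L{\left(b \right)} = \frac{\left(b + b\right) \frac{1}{b + 0}}{2} = \frac{2 b \frac{1}{b}}{2} = \frac{1}{2} \cdot 2 = 1$)
$W = -14$ ($W = -9 - 5 = -14$)
$\left(\left(\frac{15}{-491} + \frac{621}{210}\right) + W\right)^{2} = \left(\left(\frac{15}{-491} + \frac{621}{210}\right) - 14\right)^{2} = \left(\left(15 \left(- \frac{1}{491}\right) + 621 \cdot \frac{1}{210}\right) - 14\right)^{2} = \left(\left(- \frac{15}{491} + \frac{207}{70}\right) - 14\right)^{2} = \left(\frac{100587}{34370} - 14\right)^{2} = \left(- \frac{380593}{34370}\right)^{2} = \frac{144851031649}{1181296900}$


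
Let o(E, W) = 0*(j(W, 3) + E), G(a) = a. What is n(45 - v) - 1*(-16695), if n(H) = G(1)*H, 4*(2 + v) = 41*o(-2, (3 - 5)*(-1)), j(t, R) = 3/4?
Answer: 16742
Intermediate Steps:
j(t, R) = ¾ (j(t, R) = 3*(¼) = ¾)
o(E, W) = 0 (o(E, W) = 0*(¾ + E) = 0)
v = -2 (v = -2 + (41*0)/4 = -2 + (¼)*0 = -2 + 0 = -2)
n(H) = H (n(H) = 1*H = H)
n(45 - v) - 1*(-16695) = (45 - 1*(-2)) - 1*(-16695) = (45 + 2) + 16695 = 47 + 16695 = 16742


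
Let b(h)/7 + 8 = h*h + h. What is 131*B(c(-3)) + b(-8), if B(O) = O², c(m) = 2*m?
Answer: 5052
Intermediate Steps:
b(h) = -56 + 7*h + 7*h² (b(h) = -56 + 7*(h*h + h) = -56 + 7*(h² + h) = -56 + 7*(h + h²) = -56 + (7*h + 7*h²) = -56 + 7*h + 7*h²)
131*B(c(-3)) + b(-8) = 131*(2*(-3))² + (-56 + 7*(-8) + 7*(-8)²) = 131*(-6)² + (-56 - 56 + 7*64) = 131*36 + (-56 - 56 + 448) = 4716 + 336 = 5052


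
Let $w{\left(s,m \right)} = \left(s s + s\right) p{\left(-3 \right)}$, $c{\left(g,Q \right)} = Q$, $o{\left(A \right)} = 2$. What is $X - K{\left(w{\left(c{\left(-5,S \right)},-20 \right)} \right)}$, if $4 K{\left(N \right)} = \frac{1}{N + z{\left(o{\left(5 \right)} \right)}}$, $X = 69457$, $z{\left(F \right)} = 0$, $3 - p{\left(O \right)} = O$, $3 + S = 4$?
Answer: $\frac{3333935}{48} \approx 69457.0$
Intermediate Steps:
$S = 1$ ($S = -3 + 4 = 1$)
$p{\left(O \right)} = 3 - O$
$w{\left(s,m \right)} = 6 s + 6 s^{2}$ ($w{\left(s,m \right)} = \left(s s + s\right) \left(3 - -3\right) = \left(s^{2} + s\right) \left(3 + 3\right) = \left(s + s^{2}\right) 6 = 6 s + 6 s^{2}$)
$K{\left(N \right)} = \frac{1}{4 N}$ ($K{\left(N \right)} = \frac{1}{4 \left(N + 0\right)} = \frac{1}{4 N}$)
$X - K{\left(w{\left(c{\left(-5,S \right)},-20 \right)} \right)} = 69457 - \frac{1}{4 \cdot 6 \cdot 1 \left(1 + 1\right)} = 69457 - \frac{1}{4 \cdot 6 \cdot 1 \cdot 2} = 69457 - \frac{1}{4 \cdot 12} = 69457 - \frac{1}{4} \cdot \frac{1}{12} = 69457 - \frac{1}{48} = \frac{3333935}{48}$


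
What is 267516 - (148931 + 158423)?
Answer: -39838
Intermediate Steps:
267516 - (148931 + 158423) = 267516 - 1*307354 = 267516 - 307354 = -39838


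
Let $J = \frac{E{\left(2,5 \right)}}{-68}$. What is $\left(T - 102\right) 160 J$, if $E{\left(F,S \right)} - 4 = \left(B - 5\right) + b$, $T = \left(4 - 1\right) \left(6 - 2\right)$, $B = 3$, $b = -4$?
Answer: $- \frac{7200}{17} \approx -423.53$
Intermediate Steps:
$T = 12$ ($T = 3 \cdot 4 = 12$)
$E{\left(F,S \right)} = -2$ ($E{\left(F,S \right)} = 4 + \left(\left(3 - 5\right) - 4\right) = 4 - 6 = -2$)
$J = \frac{1}{34}$ ($J = - \frac{2}{-68} = \left(-2\right) \left(- \frac{1}{68}\right) = \frac{1}{34} \approx 0.029412$)
$\left(T - 102\right) 160 J = \left(12 - 102\right) 160 \cdot \frac{1}{34} = \left(-90\right) 160 \cdot \frac{1}{34} = \left(-14400\right) \frac{1}{34} = - \frac{7200}{17}$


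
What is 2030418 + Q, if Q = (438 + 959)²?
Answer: 3982027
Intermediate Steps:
Q = 1951609 (Q = 1397² = 1951609)
2030418 + Q = 2030418 + 1951609 = 3982027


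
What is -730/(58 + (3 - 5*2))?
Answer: -730/51 ≈ -14.314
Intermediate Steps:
-730/(58 + (3 - 5*2)) = -730/(58 + (3 - 10)) = -730/(58 - 7) = -730/51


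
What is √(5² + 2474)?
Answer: 7*√51 ≈ 49.990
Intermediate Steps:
√(5² + 2474) = √(25 + 2474) = √2499 = 7*√51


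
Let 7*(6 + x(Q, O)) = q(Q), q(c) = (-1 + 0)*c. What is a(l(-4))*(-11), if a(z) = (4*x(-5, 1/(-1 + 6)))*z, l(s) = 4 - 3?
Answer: 1628/7 ≈ 232.57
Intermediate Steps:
q(c) = -c
l(s) = 1
x(Q, O) = -6 - Q/7 (x(Q, O) = -6 + (-Q)/7 = -6 - Q/7)
a(z) = -148*z/7 (a(z) = (4*(-6 - ⅐*(-5)))*z = (4*(-6 + 5/7))*z = (4*(-37/7))*z = -148*z/7)
a(l(-4))*(-11) = -148/7*1*(-11) = -148/7*(-11) = 1628/7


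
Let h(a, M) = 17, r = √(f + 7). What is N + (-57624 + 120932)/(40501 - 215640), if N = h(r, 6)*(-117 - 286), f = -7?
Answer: -1199940597/175139 ≈ -6851.4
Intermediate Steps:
r = 0 (r = √(-7 + 7) = √0 = 0)
N = -6851 (N = 17*(-117 - 286) = 17*(-403) = -6851)
N + (-57624 + 120932)/(40501 - 215640) = -6851 + (-57624 + 120932)/(40501 - 215640) = -6851 + 63308/(-175139) = -6851 + 63308*(-1/175139) = -6851 - 63308/175139 = -1199940597/175139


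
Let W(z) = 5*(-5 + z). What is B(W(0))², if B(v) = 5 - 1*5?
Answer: 0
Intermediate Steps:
W(z) = -25 + 5*z
B(v) = 0 (B(v) = 5 - 5 = 0)
B(W(0))² = 0² = 0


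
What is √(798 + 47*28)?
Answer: √2114 ≈ 45.978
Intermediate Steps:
√(798 + 47*28) = √(798 + 1316) = √2114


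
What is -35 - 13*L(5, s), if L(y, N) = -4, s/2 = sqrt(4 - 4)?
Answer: 17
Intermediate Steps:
s = 0 (s = 2*sqrt(4 - 4) = 2*sqrt(0) = 2*0 = 0)
-35 - 13*L(5, s) = -35 - 13*(-4) = -35 + 52 = 17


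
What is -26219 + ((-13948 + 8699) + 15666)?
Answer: -15802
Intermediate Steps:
-26219 + ((-13948 + 8699) + 15666) = -26219 + (-5249 + 15666) = -26219 + 10417 = -15802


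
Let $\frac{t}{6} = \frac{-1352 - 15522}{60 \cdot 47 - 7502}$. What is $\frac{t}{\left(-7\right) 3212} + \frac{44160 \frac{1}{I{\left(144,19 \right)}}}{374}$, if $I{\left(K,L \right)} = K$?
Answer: $\frac{1099260059}{1342193622} \approx 0.819$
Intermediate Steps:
$t = \frac{50622}{2341}$ ($t = 6 \frac{-1352 - 15522}{60 \cdot 47 - 7502} = 6 \left(- \frac{16874}{2820 - 7502}\right) = 6 \left(- \frac{16874}{-4682}\right) = 6 \left(\left(-16874\right) \left(- \frac{1}{4682}\right)\right) = 6 \cdot \frac{8437}{2341} = \frac{50622}{2341} \approx 21.624$)
$\frac{t}{\left(-7\right) 3212} + \frac{44160 \frac{1}{I{\left(144,19 \right)}}}{374} = \frac{50622}{2341 \left(\left(-7\right) 3212\right)} + \frac{44160 \cdot \frac{1}{144}}{374} = \frac{50622}{2341 \left(-22484\right)} + 44160 \cdot \frac{1}{144} \cdot \frac{1}{374} = \frac{50622}{2341} \left(- \frac{1}{22484}\right) + \frac{920}{3} \cdot \frac{1}{374} = - \frac{2301}{2392502} + \frac{460}{561} = \frac{1099260059}{1342193622}$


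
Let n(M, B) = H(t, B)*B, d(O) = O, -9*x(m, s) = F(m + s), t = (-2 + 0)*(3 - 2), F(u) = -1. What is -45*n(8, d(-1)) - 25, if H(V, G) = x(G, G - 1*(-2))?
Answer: -20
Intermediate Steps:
t = -2 (t = -2*1 = -2)
x(m, s) = 1/9 (x(m, s) = -1/9*(-1) = 1/9)
H(V, G) = 1/9
n(M, B) = B/9
-45*n(8, d(-1)) - 25 = -5*(-1) - 25 = -45*(-1/9) - 25 = 5 - 25 = -20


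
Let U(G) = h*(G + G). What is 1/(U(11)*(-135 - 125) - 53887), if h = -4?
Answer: -1/31007 ≈ -3.2251e-5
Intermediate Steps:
U(G) = -8*G (U(G) = -4*(G + G) = -8*G)
1/(U(11)*(-135 - 125) - 53887) = 1/((-8*11)*(-135 - 125) - 53887) = 1/(-88*(-260) - 53887) = 1/(22880 - 53887) = 1/(-31007) = -1/31007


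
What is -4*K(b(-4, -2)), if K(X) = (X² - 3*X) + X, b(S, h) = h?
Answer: -32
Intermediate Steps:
K(X) = X² - 2*X
-4*K(b(-4, -2)) = -(-8)*(-2 - 2) = -(-8)*(-4) = -4*8 = -32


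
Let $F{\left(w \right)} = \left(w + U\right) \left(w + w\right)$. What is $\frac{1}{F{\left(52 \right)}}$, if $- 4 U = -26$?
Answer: $\frac{1}{6084} \approx 0.00016437$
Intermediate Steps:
$U = \frac{13}{2}$ ($U = \left(- \frac{1}{4}\right) \left(-26\right) = \frac{13}{2} \approx 6.5$)
$F{\left(w \right)} = 2 w \left(\frac{13}{2} + w\right)$ ($F{\left(w \right)} = \left(w + \frac{13}{2}\right) \left(w + w\right) = \left(\frac{13}{2} + w\right) 2 w = 2 w \left(\frac{13}{2} + w\right)$)
$\frac{1}{F{\left(52 \right)}} = \frac{1}{52 \left(13 + 2 \cdot 52\right)} = \frac{1}{52 \left(13 + 104\right)} = \frac{1}{52 \cdot 117} = \frac{1}{6084}$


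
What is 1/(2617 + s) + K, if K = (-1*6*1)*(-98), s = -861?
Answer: 1032529/1756 ≈ 588.00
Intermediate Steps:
K = 588 (K = -6*1*(-98) = -6*(-98) = 588)
1/(2617 + s) + K = 1/(2617 - 861) + 588 = 1/1756 + 588 = 1032529/1756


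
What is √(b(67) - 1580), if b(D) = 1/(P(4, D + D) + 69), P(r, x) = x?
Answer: I*√65110017/203 ≈ 39.749*I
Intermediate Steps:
b(D) = 1/(69 + 2*D) (b(D) = 1/((D + D) + 69) = 1/(2*D + 69) = 1/(69 + 2*D))
√(b(67) - 1580) = √(1/(69 + 2*67) - 1580) = √(1/(69 + 134) - 1580) = √(1/203 - 1580) = √(-320739/203) = I*√65110017/203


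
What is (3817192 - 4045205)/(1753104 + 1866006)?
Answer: -228013/3619110 ≈ -0.063002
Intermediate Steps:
(3817192 - 4045205)/(1753104 + 1866006) = -228013/3619110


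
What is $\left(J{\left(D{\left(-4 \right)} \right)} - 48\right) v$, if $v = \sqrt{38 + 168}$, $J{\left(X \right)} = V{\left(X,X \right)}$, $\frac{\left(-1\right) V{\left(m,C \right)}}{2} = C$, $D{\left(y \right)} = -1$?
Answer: $- 46 \sqrt{206} \approx -660.22$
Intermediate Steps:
$V{\left(m,C \right)} = - 2 C$
$J{\left(X \right)} = - 2 X$
$v = \sqrt{206} \approx 14.353$
$\left(J{\left(D{\left(-4 \right)} \right)} - 48\right) v = \left(\left(-2\right) \left(-1\right) - 48\right) \sqrt{206} = \left(2 - 48\right) \sqrt{206} = - 46 \sqrt{206}$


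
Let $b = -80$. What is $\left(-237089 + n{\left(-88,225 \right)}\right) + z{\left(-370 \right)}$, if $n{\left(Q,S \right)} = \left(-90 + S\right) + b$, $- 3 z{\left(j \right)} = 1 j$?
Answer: $- \frac{710732}{3} \approx -2.3691 \cdot 10^{5}$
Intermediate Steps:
$z{\left(j \right)} = - \frac{j}{3}$ ($z{\left(j \right)} = - \frac{1 j}{3} = - \frac{j}{3}$)
$n{\left(Q,S \right)} = -170 + S$ ($n{\left(Q,S \right)} = \left(-90 + S\right) - 80 = -170 + S$)
$\left(-237089 + n{\left(-88,225 \right)}\right) + z{\left(-370 \right)} = \left(-237089 + \left(-170 + 225\right)\right) - - \frac{370}{3} = \left(-237089 + 55\right) + \frac{370}{3} = -237034 + \frac{370}{3} = - \frac{710732}{3}$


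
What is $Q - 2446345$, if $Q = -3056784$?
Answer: $-5503129$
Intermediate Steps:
$Q - 2446345 = -3056784 - 2446345 = -5503129$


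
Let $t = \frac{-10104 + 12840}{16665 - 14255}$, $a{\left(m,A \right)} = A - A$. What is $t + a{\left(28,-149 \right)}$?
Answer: $\frac{1368}{1205} \approx 1.1353$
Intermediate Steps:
$a{\left(m,A \right)} = 0$
$t = \frac{1368}{1205}$ ($t = \frac{2736}{2410} = 2736 \cdot \frac{1}{2410} = \frac{1368}{1205} \approx 1.1353$)
$t + a{\left(28,-149 \right)} = \frac{1368}{1205} + 0 = \frac{1368}{1205}$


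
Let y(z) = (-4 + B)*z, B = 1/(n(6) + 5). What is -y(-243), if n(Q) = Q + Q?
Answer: -16281/17 ≈ -957.71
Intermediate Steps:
n(Q) = 2*Q
B = 1/17 (B = 1/(2*6 + 5) = 1/(12 + 5) = 1/17 ≈ 0.058824)
y(z) = -67*z/17 (y(z) = (-4 + 1/17)*z = -67*z/17)
-y(-243) = -(-67)*(-243)/17 = -1*16281/17 = -16281/17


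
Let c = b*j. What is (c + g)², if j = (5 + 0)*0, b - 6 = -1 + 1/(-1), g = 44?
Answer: 1936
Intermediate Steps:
b = 4 (b = 6 + (-1 + 1/(-1)) = 6 + (-1 - 1) = 6 - 2 = 4)
j = 0 (j = 5*0 = 0)
c = 0 (c = 4*0 = 0)
(c + g)² = (0 + 44)² = 44² = 1936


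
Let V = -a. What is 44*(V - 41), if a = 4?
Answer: -1980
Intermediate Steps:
V = -4 (V = -1*4 = -4)
44*(V - 41) = 44*(-4 - 41) = 44*(-45) = -1980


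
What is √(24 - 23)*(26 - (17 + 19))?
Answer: -10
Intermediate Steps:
√(24 - 23)*(26 - (17 + 19)) = √1*(26 - 1*36) = 1*(26 - 36) = 1*(-10) = -10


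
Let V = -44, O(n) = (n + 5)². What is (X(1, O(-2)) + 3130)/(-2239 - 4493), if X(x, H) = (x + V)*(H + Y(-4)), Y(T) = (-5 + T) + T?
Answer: -1651/3366 ≈ -0.49049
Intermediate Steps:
O(n) = (5 + n)²
Y(T) = -5 + 2*T
X(x, H) = (-44 + x)*(-13 + H) (X(x, H) = (x - 44)*(H + (-5 + 2*(-4))) = (-44 + x)*(H + (-5 - 8)) = (-44 + x)*(H - 13) = (-44 + x)*(-13 + H))
(X(1, O(-2)) + 3130)/(-2239 - 4493) = ((572 - 44*(5 - 2)² - 13*1 + (5 - 2)²*1) + 3130)/(-2239 - 4493) = ((572 - 44*3² - 13 + 3²*1) + 3130)/(-6732) = ((572 - 44*9 - 13 + 9*1) + 3130)*(-1/6732) = ((572 - 396 - 13 + 9) + 3130)*(-1/6732) = (172 + 3130)*(-1/6732) = 3302*(-1/6732) = -1651/3366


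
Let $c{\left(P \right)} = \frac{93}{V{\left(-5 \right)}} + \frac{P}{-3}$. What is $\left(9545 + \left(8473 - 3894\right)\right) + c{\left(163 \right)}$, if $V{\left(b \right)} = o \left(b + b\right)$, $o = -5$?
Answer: $\frac{2110729}{150} \approx 14072.0$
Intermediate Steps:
$V{\left(b \right)} = - 10 b$ ($V{\left(b \right)} = - 5 \left(b + b\right) = - 5 \cdot 2 b = - 10 b$)
$c{\left(P \right)} = \frac{93}{50} - \frac{P}{3}$ ($c{\left(P \right)} = \frac{93}{\left(-10\right) \left(-5\right)} + \frac{P}{-3} = \frac{93}{50} + P \left(- \frac{1}{3}\right) = 93 \cdot \frac{1}{50} - \frac{P}{3} = \frac{93}{50} - \frac{P}{3}$)
$\left(9545 + \left(8473 - 3894\right)\right) + c{\left(163 \right)} = \left(9545 + \left(8473 - 3894\right)\right) + \left(\frac{93}{50} - \frac{163}{3}\right) = \left(9545 + 4579\right) + \left(\frac{93}{50} - \frac{163}{3}\right) = 14124 - \frac{7871}{150} = \frac{2110729}{150}$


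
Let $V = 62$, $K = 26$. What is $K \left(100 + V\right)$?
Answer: $4212$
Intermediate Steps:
$K \left(100 + V\right) = 26 \left(100 + 62\right) = 26 \cdot 162 = 4212$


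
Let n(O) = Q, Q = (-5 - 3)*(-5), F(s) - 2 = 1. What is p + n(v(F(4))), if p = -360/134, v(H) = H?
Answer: 2500/67 ≈ 37.313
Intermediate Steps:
F(s) = 3 (F(s) = 2 + 1 = 3)
Q = 40 (Q = -8*(-5) = 40)
n(O) = 40
p = -180/67 (p = -360*1/134 = -180/67 ≈ -2.6866)
p + n(v(F(4))) = -180/67 + 40 = 2500/67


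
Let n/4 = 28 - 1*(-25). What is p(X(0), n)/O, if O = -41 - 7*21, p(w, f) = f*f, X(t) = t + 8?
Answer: -11236/47 ≈ -239.06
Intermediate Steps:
X(t) = 8 + t
n = 212 (n = 4*(28 - 1*(-25)) = 4*(28 + 25) = 4*53 = 212)
p(w, f) = f²
O = -188 (O = -41 - 147 = -188)
p(X(0), n)/O = 212²/(-188) = 44944*(-1/188) = -11236/47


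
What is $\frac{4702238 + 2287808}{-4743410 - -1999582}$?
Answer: $- \frac{3495023}{1371914} \approx -2.5476$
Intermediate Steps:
$\frac{4702238 + 2287808}{-4743410 - -1999582} = \frac{6990046}{-4743410 + \left(-231096 + 2230678\right)} = \frac{6990046}{-4743410 + 1999582} = \frac{6990046}{-2743828} = 6990046 \left(- \frac{1}{2743828}\right) = - \frac{3495023}{1371914}$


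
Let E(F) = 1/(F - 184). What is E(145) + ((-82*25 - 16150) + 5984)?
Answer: -476425/39 ≈ -12216.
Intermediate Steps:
E(F) = 1/(-184 + F)
E(145) + ((-82*25 - 16150) + 5984) = 1/(-184 + 145) + ((-82*25 - 16150) + 5984) = 1/(-39) + ((-2050 - 16150) + 5984) = -1/39 + (-18200 + 5984) = -1/39 - 12216 = -476425/39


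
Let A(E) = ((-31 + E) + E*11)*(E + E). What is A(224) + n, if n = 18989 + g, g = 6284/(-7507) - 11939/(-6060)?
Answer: 55015172361533/45492420 ≈ 1.2093e+6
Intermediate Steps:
A(E) = 2*E*(-31 + 12*E) (A(E) = ((-31 + E) + 11*E)*(2*E) = (-31 + 12*E)*(2*E) = 2*E*(-31 + 12*E))
g = 51545033/45492420 (g = 6284*(-1/7507) - 11939*(-1/6060) = -6284/7507 + 11939/6060 = 51545033/45492420 ≈ 1.1330)
n = 863907108413/45492420 (n = 18989 + 51545033/45492420 = 863907108413/45492420 ≈ 18990.)
A(224) + n = 2*224*(-31 + 12*224) + 863907108413/45492420 = 2*224*(-31 + 2688) + 863907108413/45492420 = 2*224*2657 + 863907108413/45492420 = 1190336 + 863907108413/45492420 = 55015172361533/45492420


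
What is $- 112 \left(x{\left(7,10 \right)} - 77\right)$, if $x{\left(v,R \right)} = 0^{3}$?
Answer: $8624$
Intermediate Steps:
$x{\left(v,R \right)} = 0$
$- 112 \left(x{\left(7,10 \right)} - 77\right) = - 112 \left(0 - 77\right) = \left(-112\right) \left(-77\right) = 8624$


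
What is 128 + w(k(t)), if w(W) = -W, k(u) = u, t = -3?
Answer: 131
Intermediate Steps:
128 + w(k(t)) = 128 - 1*(-3) = 128 + 3 = 131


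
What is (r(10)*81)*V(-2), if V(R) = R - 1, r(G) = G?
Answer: -2430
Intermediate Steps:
V(R) = -1 + R
(r(10)*81)*V(-2) = (10*81)*(-1 - 2) = 810*(-3) = -2430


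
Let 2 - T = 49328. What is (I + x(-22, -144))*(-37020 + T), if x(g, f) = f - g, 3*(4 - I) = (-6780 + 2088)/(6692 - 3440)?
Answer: 2749918626/271 ≈ 1.0147e+7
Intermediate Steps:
T = -49326 (T = 2 - 1*49328 = 2 - 49328 = -49326)
I = 3643/813 (I = 4 - (-6780 + 2088)/(3*(6692 - 3440)) = 4 - (-1564)/3252 = 4 - ⅓*(-391/271) = 4 + 391/813 = 3643/813 ≈ 4.4809)
(I + x(-22, -144))*(-37020 + T) = (3643/813 + (-144 - 1*(-22)))*(-37020 - 49326) = (3643/813 + (-144 + 22))*(-86346) = (3643/813 - 122)*(-86346) = -95543/813*(-86346) = 2749918626/271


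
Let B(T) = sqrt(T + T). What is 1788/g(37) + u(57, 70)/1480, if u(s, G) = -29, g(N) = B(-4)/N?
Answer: -29/1480 - 16539*I*sqrt(2) ≈ -0.019595 - 23390.0*I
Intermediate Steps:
B(T) = sqrt(2)*sqrt(T) (B(T) = sqrt(2*T) = sqrt(2)*sqrt(T))
g(N) = 2*I*sqrt(2)/N (g(N) = (sqrt(2)*sqrt(-4))/N = (sqrt(2)*(2*I))/N = (2*I*sqrt(2))/N = 2*I*sqrt(2)/N)
1788/g(37) + u(57, 70)/1480 = 1788/((2*I*sqrt(2)/37)) - 29/1480 = 1788*(-37*I*sqrt(2)/4) - 29/1480 = -16539*I*sqrt(2) - 29/1480 = -29/1480 - 16539*I*sqrt(2)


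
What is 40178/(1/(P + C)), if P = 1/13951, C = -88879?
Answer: -49818748385184/13951 ≈ -3.5710e+9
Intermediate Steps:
P = 1/13951 ≈ 7.1679e-5
40178/(1/(P + C)) = 40178/(1/(1/13951 - 88879)) = 40178/(1/(-1239950928/13951)) = 40178/(-13951/1239950928) = 40178*(-1239950928/13951) = -49818748385184/13951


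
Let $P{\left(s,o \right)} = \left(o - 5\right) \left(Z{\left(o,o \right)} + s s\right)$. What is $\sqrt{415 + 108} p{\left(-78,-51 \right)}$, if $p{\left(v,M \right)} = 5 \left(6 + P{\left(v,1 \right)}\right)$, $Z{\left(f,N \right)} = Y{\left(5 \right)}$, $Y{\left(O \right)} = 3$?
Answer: $- 121710 \sqrt{523} \approx -2.7834 \cdot 10^{6}$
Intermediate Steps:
$Z{\left(f,N \right)} = 3$
$P{\left(s,o \right)} = \left(-5 + o\right) \left(3 + s^{2}\right)$ ($P{\left(s,o \right)} = \left(o - 5\right) \left(3 + s s\right) = \left(-5 + o\right) \left(3 + s^{2}\right)$)
$p{\left(v,M \right)} = -30 - 20 v^{2}$ ($p{\left(v,M \right)} = 5 \left(6 + \left(-15 - 5 v^{2} + 3 \cdot 1 + 1 v^{2}\right)\right) = 5 \left(6 + \left(-15 - 5 v^{2} + 3 + v^{2}\right)\right) = 5 \left(6 - \left(12 + 4 v^{2}\right)\right) = 5 \left(-6 - 4 v^{2}\right) = -30 - 20 v^{2}$)
$\sqrt{415 + 108} p{\left(-78,-51 \right)} = \sqrt{415 + 108} \left(-30 - 20 \left(-78\right)^{2}\right) = \sqrt{523} \left(-30 - 121680\right) = \sqrt{523} \left(-121710\right) = - 121710 \sqrt{523}$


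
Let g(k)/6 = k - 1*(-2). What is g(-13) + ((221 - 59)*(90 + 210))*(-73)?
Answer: -3547866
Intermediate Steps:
g(k) = 12 + 6*k (g(k) = 6*(k - 1*(-2)) = 6*(k + 2) = 6*(2 + k) = 12 + 6*k)
g(-13) + ((221 - 59)*(90 + 210))*(-73) = (12 + 6*(-13)) + ((221 - 59)*(90 + 210))*(-73) = (12 - 78) + (162*300)*(-73) = -66 + 48600*(-73) = -66 - 3547800 = -3547866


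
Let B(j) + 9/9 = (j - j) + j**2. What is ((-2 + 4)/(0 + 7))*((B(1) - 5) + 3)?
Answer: -4/7 ≈ -0.57143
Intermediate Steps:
B(j) = -1 + j**2 (B(j) = -1 + ((j - j) + j**2) = -1 + (0 + j**2) = -1 + j**2)
((-2 + 4)/(0 + 7))*((B(1) - 5) + 3) = ((-2 + 4)/(0 + 7))*(((-1 + 1**2) - 5) + 3) = (2/7)*(((-1 + 1) - 5) + 3) = (2*(1/7))*((0 - 5) + 3) = 2*(-5 + 3)/7 = (2/7)*(-2) = -4/7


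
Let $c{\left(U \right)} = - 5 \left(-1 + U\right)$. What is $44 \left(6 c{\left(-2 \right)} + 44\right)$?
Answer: $5896$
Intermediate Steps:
$c{\left(U \right)} = 5 - 5 U$
$44 \left(6 c{\left(-2 \right)} + 44\right) = 44 \left(6 \left(5 - -10\right) + 44\right) = 44 \left(6 \left(5 + 10\right) + 44\right) = 44 \left(6 \cdot 15 + 44\right) = 44 \left(90 + 44\right) = 44 \cdot 134 = 5896$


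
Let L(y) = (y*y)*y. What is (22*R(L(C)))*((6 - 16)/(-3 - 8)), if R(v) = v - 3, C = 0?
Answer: -60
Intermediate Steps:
L(y) = y**3 (L(y) = y**2*y = y**3)
R(v) = -3 + v
(22*R(L(C)))*((6 - 16)/(-3 - 8)) = (22*(-3 + 0**3))*((6 - 16)/(-3 - 8)) = (22*(-3 + 0))*(-10/(-11)) = (22*(-3))*(-10*(-1/11)) = -66*10/11 = -60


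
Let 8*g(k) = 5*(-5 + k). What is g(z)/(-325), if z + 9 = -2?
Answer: 2/65 ≈ 0.030769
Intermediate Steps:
z = -11 (z = -9 - 2 = -11)
g(k) = -25/8 + 5*k/8 (g(k) = (5*(-5 + k))/8 = (-25 + 5*k)/8 = -25/8 + 5*k/8)
g(z)/(-325) = (-25/8 + (5/8)*(-11))/(-325) = (-25/8 - 55/8)*(-1/325) = -10*(-1/325) = 2/65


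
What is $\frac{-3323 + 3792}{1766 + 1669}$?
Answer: $\frac{469}{3435} \approx 0.13654$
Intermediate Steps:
$\frac{-3323 + 3792}{1766 + 1669} = \frac{469}{3435}$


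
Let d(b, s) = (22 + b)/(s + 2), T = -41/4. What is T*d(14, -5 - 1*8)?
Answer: 369/11 ≈ 33.545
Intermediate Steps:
T = -41/4 (T = -41*¼ = -41/4 ≈ -10.250)
d(b, s) = (22 + b)/(2 + s)
T*d(14, -5 - 1*8) = -41*(22 + 14)/(4*(2 + (-5 - 1*8))) = -41*36/(4*(2 + (-5 - 8))) = -41*36/(4*(2 - 13)) = -41*36/(4*(-11)) = -(-41)*36/44 = -41/4*(-36/11) = 369/11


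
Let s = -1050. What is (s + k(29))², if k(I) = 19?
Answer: 1062961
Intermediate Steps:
(s + k(29))² = (-1050 + 19)² = (-1031)² = 1062961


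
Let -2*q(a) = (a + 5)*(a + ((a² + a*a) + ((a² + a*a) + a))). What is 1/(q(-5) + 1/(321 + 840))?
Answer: 1161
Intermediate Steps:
q(a) = -(5 + a)*(2*a + 4*a²)/2 (q(a) = -(a + 5)*(a + ((a² + a*a) + ((a² + a*a) + a)))/2 = -(5 + a)*(a + ((a² + a²) + ((a² + a²) + a)))/2 = -(5 + a)*(a + (2*a² + (2*a² + a)))/2 = -(5 + a)*(a + (2*a² + (a + 2*a²)))/2 = -(5 + a)*(a + (a + 4*a²))/2 = -(5 + a)*(2*a + 4*a²)/2)
1/(q(-5) + 1/(321 + 840)) = 1/(-1*(-5)*(5 + 2*(-5)² + 11*(-5)) + 1/(321 + 840)) = 1/(-1*(-5)*(5 + 2*25 - 55) + 1/1161) = 1/(-1*(-5)*(5 + 50 - 55) + 1/1161) = 1/(-1*(-5)*0 + 1/1161) = 1/(0 + 1/1161) = 1/(1/1161) = 1161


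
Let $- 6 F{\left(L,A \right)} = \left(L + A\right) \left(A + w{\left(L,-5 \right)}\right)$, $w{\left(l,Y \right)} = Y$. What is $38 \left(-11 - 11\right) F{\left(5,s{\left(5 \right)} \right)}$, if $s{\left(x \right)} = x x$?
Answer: $83600$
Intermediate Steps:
$s{\left(x \right)} = x^{2}$
$F{\left(L,A \right)} = - \frac{\left(-5 + A\right) \left(A + L\right)}{6}$ ($F{\left(L,A \right)} = - \frac{\left(L + A\right) \left(A - 5\right)}{6} = - \frac{\left(A + L\right) \left(-5 + A\right)}{6} = - \frac{\left(-5 + A\right) \left(A + L\right)}{6}$)
$38 \left(-11 - 11\right) F{\left(5,s{\left(5 \right)} \right)} = 38 \left(-11 - 11\right) \left(- \frac{\left(5^{2}\right)^{2}}{6} + \frac{5 \cdot 5^{2}}{6} + \frac{5}{6} \cdot 5 - \frac{1}{6} \cdot 5^{2} \cdot 5\right) = 38 \left(-11 - 11\right) \left(- \frac{25^{2}}{6} + \frac{5}{6} \cdot 25 + \frac{25}{6} - \frac{25}{6} \cdot 5\right) = 38 \left(-22\right) \left(\left(- \frac{1}{6}\right) 625 + \frac{125}{6} + \frac{25}{6} - \frac{125}{6}\right) = - 836 \left(- \frac{625}{6} + \frac{125}{6} + \frac{25}{6} - \frac{125}{6}\right) = \left(-836\right) \left(-100\right) = 83600$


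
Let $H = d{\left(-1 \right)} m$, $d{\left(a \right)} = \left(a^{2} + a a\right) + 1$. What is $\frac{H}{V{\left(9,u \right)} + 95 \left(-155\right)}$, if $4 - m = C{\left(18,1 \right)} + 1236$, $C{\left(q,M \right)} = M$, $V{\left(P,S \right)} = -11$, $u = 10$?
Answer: $\frac{1233}{4912} \approx 0.25102$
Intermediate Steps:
$d{\left(a \right)} = 1 + 2 a^{2}$ ($d{\left(a \right)} = \left(a^{2} + a^{2}\right) + 1 = 2 a^{2} + 1 = 1 + 2 a^{2}$)
$m = -1233$ ($m = 4 - \left(1 + 1236\right) = 4 - 1237 = -1233$)
$H = -3699$ ($H = \left(1 + 2 \left(-1\right)^{2}\right) \left(-1233\right) = \left(1 + 2 \cdot 1\right) \left(-1233\right) = \left(1 + 2\right) \left(-1233\right) = 3 \left(-1233\right) = -3699$)
$\frac{H}{V{\left(9,u \right)} + 95 \left(-155\right)} = - \frac{3699}{-11 + 95 \left(-155\right)} = - \frac{3699}{-11 - 14725} = - \frac{3699}{-14736} = \left(-3699\right) \left(- \frac{1}{14736}\right) = \frac{1233}{4912}$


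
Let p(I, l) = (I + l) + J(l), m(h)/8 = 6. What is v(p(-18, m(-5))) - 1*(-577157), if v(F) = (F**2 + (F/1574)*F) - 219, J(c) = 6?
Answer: 455070806/787 ≈ 5.7824e+5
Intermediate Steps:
m(h) = 48 (m(h) = 8*6 = 48)
p(I, l) = 6 + I + l (p(I, l) = (I + l) + 6 = 6 + I + l)
v(F) = -219 + 1575*F**2/1574 (v(F) = (F**2 + (F*(1/1574))*F) - 219 = (F**2 + (F/1574)*F) - 219 = (F**2 + F**2/1574) - 219 = 1575*F**2/1574 - 219 = -219 + 1575*F**2/1574)
v(p(-18, m(-5))) - 1*(-577157) = (-219 + 1575*(6 - 18 + 48)**2/1574) - 1*(-577157) = (-219 + (1575/1574)*36**2) + 577157 = (-219 + (1575/1574)*1296) + 577157 = (-219 + 1020600/787) + 577157 = 848247/787 + 577157 = 455070806/787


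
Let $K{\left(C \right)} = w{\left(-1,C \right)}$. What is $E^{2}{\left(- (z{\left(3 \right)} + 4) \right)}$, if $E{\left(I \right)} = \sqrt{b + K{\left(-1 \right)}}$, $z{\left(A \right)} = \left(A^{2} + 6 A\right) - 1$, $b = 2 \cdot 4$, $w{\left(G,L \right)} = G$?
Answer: $7$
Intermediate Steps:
$b = 8$
$z{\left(A \right)} = -1 + A^{2} + 6 A$
$K{\left(C \right)} = -1$
$E{\left(I \right)} = \sqrt{7}$ ($E{\left(I \right)} = \sqrt{8 - 1} = \sqrt{7}$)
$E^{2}{\left(- (z{\left(3 \right)} + 4) \right)} = \left(\sqrt{7}\right)^{2} = 7$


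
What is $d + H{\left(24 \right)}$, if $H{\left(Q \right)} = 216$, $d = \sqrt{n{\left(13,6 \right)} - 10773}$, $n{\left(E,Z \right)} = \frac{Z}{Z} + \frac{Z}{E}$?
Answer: $216 + \frac{i \sqrt{1820390}}{13} \approx 216.0 + 103.79 i$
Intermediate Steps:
$n{\left(E,Z \right)} = 1 + \frac{Z}{E}$
$d = \frac{i \sqrt{1820390}}{13}$ ($d = \sqrt{\frac{13 + 6}{13} - 10773} = \sqrt{\frac{1}{13} \cdot 19 - 10773} = \sqrt{\frac{19}{13} - 10773} = \sqrt{- \frac{140030}{13}} = \frac{i \sqrt{1820390}}{13} \approx 103.79 i$)
$d + H{\left(24 \right)} = \frac{i \sqrt{1820390}}{13} + 216 = 216 + \frac{i \sqrt{1820390}}{13}$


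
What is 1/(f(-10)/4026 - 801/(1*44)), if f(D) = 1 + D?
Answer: -2684/48867 ≈ -0.054925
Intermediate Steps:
1/(f(-10)/4026 - 801/(1*44)) = 1/((1 - 10)/4026 - 801/(1*44)) = 1/(-9*1/4026 - 801/44) = 1/(-3/1342 - 801*1/44) = 1/(-3/1342 - 801/44) = 1/(-48867/2684) = -2684/48867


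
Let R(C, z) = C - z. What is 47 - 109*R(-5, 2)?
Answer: 810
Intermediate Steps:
47 - 109*R(-5, 2) = 47 - 109*(-5 - 1*2) = 47 - 109*(-5 - 2) = 47 - 109*(-7) = 47 + 763 = 810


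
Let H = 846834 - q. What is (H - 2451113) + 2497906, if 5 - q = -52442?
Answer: 841180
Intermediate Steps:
q = 52447 (q = 5 - 1*(-52442) = 5 + 52442 = 52447)
H = 794387 (H = 846834 - 1*52447 = 846834 - 52447 = 794387)
(H - 2451113) + 2497906 = (794387 - 2451113) + 2497906 = -1656726 + 2497906 = 841180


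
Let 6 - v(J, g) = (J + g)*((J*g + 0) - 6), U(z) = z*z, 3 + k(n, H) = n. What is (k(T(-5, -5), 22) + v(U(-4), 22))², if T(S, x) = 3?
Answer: 172712164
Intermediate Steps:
k(n, H) = -3 + n
U(z) = z²
v(J, g) = 6 - (-6 + J*g)*(J + g) (v(J, g) = 6 - (J + g)*((J*g + 0) - 6) = 6 - (J + g)*(J*g - 6) = 6 - (J + g)*(-6 + J*g) = 6 - (-6 + J*g)*(J + g))
(k(T(-5, -5), 22) + v(U(-4), 22))² = ((-3 + 3) + (6 + 6*(-4)² + 6*22 - 1*(-4)²*22² - 1*22*((-4)²)²))² = (0 + (6 + 6*16 + 132 - 1*16*484 - 1*22*16²))² = (0 + (6 + 96 + 132 - 7744 - 1*22*256))² = (0 + (6 + 96 + 132 - 7744 - 5632))² = (0 - 13142)² = (-13142)² = 172712164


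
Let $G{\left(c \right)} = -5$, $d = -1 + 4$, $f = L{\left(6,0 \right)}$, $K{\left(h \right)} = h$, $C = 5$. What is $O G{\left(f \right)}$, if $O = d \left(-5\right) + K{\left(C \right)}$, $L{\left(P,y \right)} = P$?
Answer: $50$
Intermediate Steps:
$f = 6$
$d = 3$
$O = -10$ ($O = 3 \left(-5\right) + 5 = -15 + 5 = -10$)
$O G{\left(f \right)} = \left(-10\right) \left(-5\right) = 50$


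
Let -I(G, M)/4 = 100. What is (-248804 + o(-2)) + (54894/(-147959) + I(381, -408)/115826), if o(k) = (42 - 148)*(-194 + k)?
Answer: -279131147847414/1224107081 ≈ -2.2803e+5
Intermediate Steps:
I(G, M) = -400 (I(G, M) = -4*100 = -400)
o(k) = 20564 - 106*k (o(k) = -106*(-194 + k) = 20564 - 106*k)
(-248804 + o(-2)) + (54894/(-147959) + I(381, -408)/115826) = (-248804 + (20564 - 106*(-2))) + (54894/(-147959) - 400/115826) = (-248804 + (20564 + 212)) + (54894*(-1/147959) - 400*1/115826) = (-248804 + 20776) + (-7842/21137 - 200/57913) = -228028 - 458381146/1224107081 = -279131147847414/1224107081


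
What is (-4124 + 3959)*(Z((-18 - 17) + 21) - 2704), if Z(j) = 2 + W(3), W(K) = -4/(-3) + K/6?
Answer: 891055/2 ≈ 4.4553e+5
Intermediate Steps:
W(K) = 4/3 + K/6 (W(K) = -4*(-⅓) + K*(⅙) = 4/3 + K/6)
Z(j) = 23/6 (Z(j) = 2 + (4/3 + (⅙)*3) = 2 + (4/3 + ½) = 2 + 11/6 = 23/6)
(-4124 + 3959)*(Z((-18 - 17) + 21) - 2704) = (-4124 + 3959)*(23/6 - 2704) = -165*(-16201/6) = 891055/2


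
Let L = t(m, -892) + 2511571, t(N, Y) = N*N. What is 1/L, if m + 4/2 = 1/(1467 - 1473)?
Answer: 36/90416725 ≈ 3.9816e-7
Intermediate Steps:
m = -13/6 (m = -2 + 1/(1467 - 1473) = -2 + 1/(-6) = -2 - 1/6 = -13/6 ≈ -2.1667)
t(N, Y) = N**2
L = 90416725/36 (L = (-13/6)**2 + 2511571 = 169/36 + 2511571 = 90416725/36 ≈ 2.5116e+6)
1/L = 1/(90416725/36) = 36/90416725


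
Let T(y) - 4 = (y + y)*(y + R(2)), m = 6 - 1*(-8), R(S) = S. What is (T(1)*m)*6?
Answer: 840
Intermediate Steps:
m = 14 (m = 6 + 8 = 14)
T(y) = 4 + 2*y*(2 + y) (T(y) = 4 + (y + y)*(y + 2) = 4 + (2*y)*(2 + y) = 4 + 2*y*(2 + y))
(T(1)*m)*6 = ((4 + 2*1**2 + 4*1)*14)*6 = ((4 + 2*1 + 4)*14)*6 = ((4 + 2 + 4)*14)*6 = (10*14)*6 = 140*6 = 840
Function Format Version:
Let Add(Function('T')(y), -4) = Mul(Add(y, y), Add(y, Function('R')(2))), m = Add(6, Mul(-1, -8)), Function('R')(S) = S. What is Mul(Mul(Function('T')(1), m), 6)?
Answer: 840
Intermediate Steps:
m = 14 (m = Add(6, 8) = 14)
Function('T')(y) = Add(4, Mul(2, y, Add(2, y))) (Function('T')(y) = Add(4, Mul(Add(y, y), Add(y, 2))) = Add(4, Mul(Mul(2, y), Add(2, y))) = Add(4, Mul(2, y, Add(2, y))))
Mul(Mul(Function('T')(1), m), 6) = Mul(Mul(Add(4, Mul(2, Pow(1, 2)), Mul(4, 1)), 14), 6) = Mul(Mul(Add(4, Mul(2, 1), 4), 14), 6) = Mul(Mul(Add(4, 2, 4), 14), 6) = Mul(Mul(10, 14), 6) = Mul(140, 6) = 840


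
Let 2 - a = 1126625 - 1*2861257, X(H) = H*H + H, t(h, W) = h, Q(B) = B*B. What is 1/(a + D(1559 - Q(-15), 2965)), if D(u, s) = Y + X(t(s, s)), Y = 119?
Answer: 1/10528943 ≈ 9.4976e-8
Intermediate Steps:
Q(B) = B²
X(H) = H + H² (X(H) = H² + H = H + H²)
D(u, s) = 119 + s*(1 + s)
a = 1734634 (a = 2 - (1126625 - 1*2861257) = 2 - (1126625 - 2861257) = 2 - 1*(-1734632) = 2 + 1734632 = 1734634)
1/(a + D(1559 - Q(-15), 2965)) = 1/(1734634 + (119 + 2965*(1 + 2965))) = 1/(1734634 + (119 + 2965*2966)) = 1/(1734634 + (119 + 8794190)) = 1/(1734634 + 8794309) = 1/10528943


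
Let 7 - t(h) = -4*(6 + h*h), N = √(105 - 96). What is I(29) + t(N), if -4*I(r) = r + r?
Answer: 105/2 ≈ 52.500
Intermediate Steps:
I(r) = -r/2 (I(r) = -(r + r)/4 = -r/2)
N = 3 (N = √9 = 3)
t(h) = 31 + 4*h² (t(h) = 7 - (-4)*(6 + h*h) = 7 - (-4)*(6 + h²) = 7 - (-24 - 4*h²) = 7 + (24 + 4*h²) = 31 + 4*h²)
I(29) + t(N) = -½*29 + (31 + 4*3²) = -29/2 + (31 + 4*9) = -29/2 + (31 + 36) = -29/2 + 67 = 105/2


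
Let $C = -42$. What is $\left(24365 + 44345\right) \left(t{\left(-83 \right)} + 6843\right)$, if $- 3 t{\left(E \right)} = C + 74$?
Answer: $\frac{1408348870}{3} \approx 4.6945 \cdot 10^{8}$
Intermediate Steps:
$t{\left(E \right)} = - \frac{32}{3}$ ($t{\left(E \right)} = - \frac{-42 + 74}{3} = \left(- \frac{1}{3}\right) 32 = - \frac{32}{3}$)
$\left(24365 + 44345\right) \left(t{\left(-83 \right)} + 6843\right) = \left(24365 + 44345\right) \left(- \frac{32}{3} + 6843\right) = 68710 \cdot \frac{20497}{3} = \frac{1408348870}{3}$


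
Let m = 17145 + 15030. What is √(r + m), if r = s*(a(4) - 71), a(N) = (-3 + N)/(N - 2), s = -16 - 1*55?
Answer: √148722/2 ≈ 192.82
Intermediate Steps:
s = -71 (s = -16 - 55 = -71)
a(N) = (-3 + N)/(-2 + N)
m = 32175
r = 10011/2 (r = -71*((-3 + 4)/(-2 + 4) - 71) = -71*(1/2 - 71) = -71*((½)*1 - 71) = -71*(½ - 71) = -71*(-141/2) = 10011/2 ≈ 5005.5)
√(r + m) = √(10011/2 + 32175) = √(74361/2) = √148722/2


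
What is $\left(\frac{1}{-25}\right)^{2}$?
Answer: $\frac{1}{625} \approx 0.0016$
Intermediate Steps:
$\left(\frac{1}{-25}\right)^{2} = \left(- \frac{1}{25}\right)^{2} = \frac{1}{625}$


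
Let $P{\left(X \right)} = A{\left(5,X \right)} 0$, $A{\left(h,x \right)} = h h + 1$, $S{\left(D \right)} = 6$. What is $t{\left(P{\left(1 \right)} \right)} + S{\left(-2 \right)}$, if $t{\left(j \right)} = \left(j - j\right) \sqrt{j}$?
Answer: $6$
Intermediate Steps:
$A{\left(h,x \right)} = 1 + h^{2}$ ($A{\left(h,x \right)} = h^{2} + 1 = 1 + h^{2}$)
$P{\left(X \right)} = 0$ ($P{\left(X \right)} = \left(1 + 5^{2}\right) 0 = \left(1 + 25\right) 0 = 26 \cdot 0 = 0$)
$t{\left(j \right)} = 0$ ($t{\left(j \right)} = 0 \sqrt{j} = 0$)
$t{\left(P{\left(1 \right)} \right)} + S{\left(-2 \right)} = 0 + 6 = 6$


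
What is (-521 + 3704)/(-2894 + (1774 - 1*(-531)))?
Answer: -3183/589 ≈ -5.4041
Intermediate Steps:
(-521 + 3704)/(-2894 + (1774 - 1*(-531))) = 3183/(-2894 + (1774 + 531)) = 3183/(-2894 + 2305) = 3183/(-589) = 3183*(-1/589) = -3183/589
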